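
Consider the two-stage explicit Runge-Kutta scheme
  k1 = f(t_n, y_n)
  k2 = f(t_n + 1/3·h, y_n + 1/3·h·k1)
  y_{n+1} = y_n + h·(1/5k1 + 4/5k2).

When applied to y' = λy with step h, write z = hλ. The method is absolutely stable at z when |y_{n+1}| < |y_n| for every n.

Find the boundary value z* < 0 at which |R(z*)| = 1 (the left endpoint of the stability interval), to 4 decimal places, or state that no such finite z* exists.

left endpoint -3.7500.

With y'=λy (z=hλ):
  k1=λy_n ⇒ h·k1=z·y_n;  k2=λ(1+1/3z)y_n ⇒ h·k2=z(1+1/3z)y_n
  y_{n+1}/y_n = 1 + 1/5z + 4/5z(1+1/3z) = 1 + z + 4/15z²
  so R(z) = 1 + z + 4/15z².

Need |R(x)|<1, x<0.
x=-1.7: |R|=0.0707
R=1: x+4/15x²=0 ⇒ x=−15/4=-3.7500; min R=1−1/(4·4/15)=0.0625>−1
Confirm numerically:
  x=-3.158: |R|=0.50146 <1
  x=-3.014: |R|=0.40845 <1
  x=-2.755: |R|=0.26901 <1
  x=-2.247: |R|=0.09940 <1
  x=-4.110: |R|=1.39456 >1
  x=-3.857: |R|=1.11005 >1
Stable set (-3.7500, 0).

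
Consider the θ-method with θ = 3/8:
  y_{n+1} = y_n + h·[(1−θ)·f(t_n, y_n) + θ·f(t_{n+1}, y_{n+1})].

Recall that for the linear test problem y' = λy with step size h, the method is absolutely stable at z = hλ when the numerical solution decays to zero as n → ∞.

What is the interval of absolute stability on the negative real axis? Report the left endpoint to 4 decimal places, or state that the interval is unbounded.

Test eqn y'=λy, z=hλ:
  y_{n+1} = y_n + z·[5/8·y_n + 3/8·y_{n+1}] ⇒ (1 − 3/8z)y_{n+1} = (1 + 5/8z)y_n
  ⇒ R(z) = (1 + 5/8z)/(1 − 3/8z).

Find x<0 with |R(x)|<1.
x=-0.96: |R|=0.2941
R=−1: 1+5/8x = −1+3/8x ⇒ -1/4x=2 ⇒ x=2/(-1/4)=-8.0000
Confirm numerically:
  x=-7.531: |R|=0.96934 <1
  x=-4.441: |R|=0.66618 <1
  x=-3.521: |R|=0.51743 <1
  x=-8.275: |R|=1.01676 >1
  x=-8.165: |R|=1.01016 >1
So |R|<1 on (-8.0000, 0).

(-8.0000, 0).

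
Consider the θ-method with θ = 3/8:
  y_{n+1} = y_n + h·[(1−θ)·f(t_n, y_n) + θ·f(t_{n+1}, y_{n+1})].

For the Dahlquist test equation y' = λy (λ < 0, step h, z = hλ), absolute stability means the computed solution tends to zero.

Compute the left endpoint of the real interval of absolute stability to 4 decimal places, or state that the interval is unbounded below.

Set f=λy, z=hλ:
  y_{n+1} = y_n + z·[5/8·y_n + 3/8·y_{n+1}] ⇒ (1 − 3/8z)y_{n+1} = (1 + 5/8z)y_n
  R(z) = (1 + 5/8z)/(1 − 3/8z).

Need |R(x)|<1, x<0.
x=-1.46: |R|=0.0565
R=−1: 1+5/8x = −1+3/8x ⇒ -1/4x=2 ⇒ x=2/(-1/4)=-8.0000
Confirm numerically:
  x=-6.528: |R|=0.89327 <1
  x=-5.287: |R|=0.77260 <1
  x=-5.229: |R|=0.76603 <1
  x=-8.531: |R|=1.03161 >1
  x=-8.073: |R|=1.00453 >1
Interval (-8.0000, 0).

left endpoint -8.0000.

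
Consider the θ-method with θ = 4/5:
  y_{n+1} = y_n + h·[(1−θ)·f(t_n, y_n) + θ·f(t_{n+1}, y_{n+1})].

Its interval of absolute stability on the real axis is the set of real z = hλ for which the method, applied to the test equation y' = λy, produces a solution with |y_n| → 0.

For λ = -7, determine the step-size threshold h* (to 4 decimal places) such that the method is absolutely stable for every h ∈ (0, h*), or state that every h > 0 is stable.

(−∞, 0) — no finite endpoint. Any h>0 works for λ=-7.

Set f=λy, z=hλ:
  y_{n+1} = y_n + z·[1/5·y_n + 4/5·y_{n+1}] ⇒ (1 − 4/5z)y_{n+1} = (1 + 1/5z)y_n
  R(z) = (1 + 1/5z)/(1 − 4/5z).

Solve |R(x)|<1 on ℝ⁻.
x=-1.14: |R|=0.4038
x=-2: |R|=0.2308
x=-10: |R|=0.1111
x=-100: |R|=0.2346
θ=4/5≥1/2 ⇒ |1+1/5x|<|1−4/5x| ∀x<0 ⇒ stable on all of ℝ⁻.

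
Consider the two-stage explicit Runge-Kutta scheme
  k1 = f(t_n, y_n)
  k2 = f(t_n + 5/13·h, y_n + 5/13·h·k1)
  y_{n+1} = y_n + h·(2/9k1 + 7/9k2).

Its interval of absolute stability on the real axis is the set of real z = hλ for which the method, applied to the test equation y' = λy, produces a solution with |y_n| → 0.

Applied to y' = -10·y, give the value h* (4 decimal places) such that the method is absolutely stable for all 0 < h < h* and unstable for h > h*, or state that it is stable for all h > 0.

(-3.3429,0); λ=-10 ⇒ h* = (117/35)/10 = 0.3343.

Test eqn y'=λy, z=hλ:
  k1=λy_n ⇒ h·k1=z·y_n;  k2=λ(1+5/13z)y_n ⇒ h·k2=z(1+5/13z)y_n
  y_{n+1}/y_n = 1 + 2/9z + 7/9z(1+5/13z) = 1 + z + 35/117z²
  so R(z) = 1 + z + 35/117z².

Find x<0 with |R(x)|<1.
x=-0.93: |R|=0.3287
R=1: x+35/117x²=0 ⇒ x=−117/35=-3.3429; min R=1−1/(4·35/117)=0.1643>−1
Confirm numerically:
  x=-3.274: |R|=0.93256 <1
  x=-3.271: |R|=0.92969 <1
  x=-2.340: |R|=0.29800 <1
  x=-2.120: |R|=0.22448 <1
  x=-3.647: |R|=1.33181 >1
  x=-3.596: |R|=1.27231 >1
  x=-3.461: |R|=1.12232 >1
So |R|<1 on (-3.3429, 0).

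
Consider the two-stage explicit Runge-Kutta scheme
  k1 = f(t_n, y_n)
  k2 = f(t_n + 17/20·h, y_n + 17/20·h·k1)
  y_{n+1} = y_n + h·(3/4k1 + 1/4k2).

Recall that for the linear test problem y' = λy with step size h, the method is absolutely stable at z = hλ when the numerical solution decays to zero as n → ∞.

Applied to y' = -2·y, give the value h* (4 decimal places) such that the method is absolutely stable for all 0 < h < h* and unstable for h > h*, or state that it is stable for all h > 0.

(-4.7059,0); λ=-2 ⇒ h* = (80/17)/2 = 2.3529.

On y'=λy, z=hλ:
  k1=λy_n ⇒ h·k1=z·y_n;  k2=λ(1+17/20z)y_n ⇒ h·k2=z(1+17/20z)y_n
  y_{n+1}/y_n = 1 + 3/4z + 1/4z(1+17/20z) = 1 + z + 17/80z²
  so R(z) = 1 + z + 17/80z².

Boundary: |R(x)|=1, x<0.
x=-1.04: |R|=0.1898
R=1: x+17/80x²=0 ⇒ x=−80/17=-4.7059; min R=1−1/(4·17/80)=-0.1765>−1
Confirm numerically:
  x=-4.410: |R|=0.72272 <1
  x=-3.080: |R|=0.06414 <1
  x=-3.018: |R|=0.08248 <1
  x=-2.509: |R|=0.17130 <1
  x=-5.278: |R|=1.64167 >1
  x=-4.879: |R|=1.17949 >1
  x=-4.779: |R|=1.07425 >1
So |R|<1 on (-4.7059, 0).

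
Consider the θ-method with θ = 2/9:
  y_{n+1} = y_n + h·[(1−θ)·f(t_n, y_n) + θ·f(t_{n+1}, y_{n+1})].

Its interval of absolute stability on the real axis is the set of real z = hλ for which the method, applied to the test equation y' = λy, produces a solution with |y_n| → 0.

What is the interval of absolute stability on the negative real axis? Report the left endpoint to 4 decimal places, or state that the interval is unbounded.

On y'=λy, z=hλ:
  y_{n+1} = y_n + z·[7/9·y_n + 2/9·y_{n+1}] ⇒ (1 − 2/9z)y_{n+1} = (1 + 7/9z)y_n
  Hence R(z) = (1 + 7/9z)/(1 − 2/9z).

Solve |R(x)|<1 on ℝ⁻.
x=-0.92: |R|=0.2362
R=−1: 1+7/9x = −1+2/9x ⇒ -5/9x=2 ⇒ x=2/(-5/9)=-3.6000
Confirm numerically:
  x=-2.985: |R|=0.79459 <1
  x=-2.547: |R|=0.62644 <1
  x=-2.054: |R|=0.41028 <1
  x=-1.835: |R|=0.30347 <1
  x=-4.123: |R|=1.15163 >1
  x=-4.062: |R|=1.13490 >1
  x=-3.842: |R|=1.07252 >1
Stable set (-3.6000, 0).

(-3.6000, 0).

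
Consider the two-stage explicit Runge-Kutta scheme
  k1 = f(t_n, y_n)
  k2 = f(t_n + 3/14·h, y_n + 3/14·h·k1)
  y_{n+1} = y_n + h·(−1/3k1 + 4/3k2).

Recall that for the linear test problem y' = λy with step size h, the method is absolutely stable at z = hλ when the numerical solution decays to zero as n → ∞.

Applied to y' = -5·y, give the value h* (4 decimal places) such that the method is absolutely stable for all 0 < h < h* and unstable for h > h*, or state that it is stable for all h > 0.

(-3.5000,0); λ=-5 ⇒ h* = (7/2)/5 = 0.7000.

With y'=λy (z=hλ):
  k1=λy_n ⇒ h·k1=z·y_n;  k2=λ(1+3/14z)y_n ⇒ h·k2=z(1+3/14z)y_n
  y_{n+1}/y_n = 1 − 1/3z + 4/3z(1+3/14z) = 1 + z + 2/7z²
  ⇒ R(z) = 1 + z + 2/7z².

Solve |R(x)|<1 on ℝ⁻.
x=-0.73: |R|=0.4223
R=1: x+2/7x²=0 ⇒ x=−7/2=-3.5000; min R=1−1/(4·2/7)=0.1250>−1
Confirm numerically:
  x=-2.641: |R|=0.35182 <1
  x=-2.065: |R|=0.15335 <1
  x=-1.860: |R|=0.12846 <1
  x=-1.537: |R|=0.13796 <1
  x=-4.093: |R|=1.69347 >1
  x=-3.827: |R|=1.35755 >1
  x=-3.617: |R|=1.12091 >1
Interval (-3.5000, 0).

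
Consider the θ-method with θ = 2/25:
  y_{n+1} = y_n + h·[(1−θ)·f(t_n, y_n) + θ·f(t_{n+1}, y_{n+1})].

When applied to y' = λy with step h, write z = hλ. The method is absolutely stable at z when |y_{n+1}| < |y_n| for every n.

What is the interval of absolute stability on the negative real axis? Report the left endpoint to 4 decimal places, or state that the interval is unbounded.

z∈(-2.3810,0).

On y'=λy, z=hλ:
  y_{n+1} = y_n + z·[23/25·y_n + 2/25·y_{n+1}] ⇒ (1 − 2/25z)y_{n+1} = (1 + 23/25z)y_n
  so R(z) = (1 + 23/25z)/(1 − 2/25z).

Boundary: |R(x)|=1, x<0.
x=-0.81: |R|=0.2393
R=−1: 1+23/25x = −1+2/25x ⇒ -21/25x=2 ⇒ x=2/(-21/25)=-2.3810
Confirm numerically:
  x=-2.330: |R|=0.96392 <1
  x=-1.890: |R|=0.64177 <1
  x=-1.866: |R|=0.62363 <1
  x=-2.927: |R|=1.37165 >1
  x=-2.873: |R|=1.33608 >1
  x=-2.445: |R|=1.04500 >1
Interval (-2.3810, 0).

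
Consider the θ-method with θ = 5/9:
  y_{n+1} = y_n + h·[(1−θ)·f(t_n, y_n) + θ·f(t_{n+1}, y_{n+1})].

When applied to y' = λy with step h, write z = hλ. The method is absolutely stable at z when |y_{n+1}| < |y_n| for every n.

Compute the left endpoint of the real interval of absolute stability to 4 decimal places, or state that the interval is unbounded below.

On y'=λy, z=hλ:
  y_{n+1} = y_n + z·[4/9·y_n + 5/9·y_{n+1}] ⇒ (1 − 5/9z)y_{n+1} = (1 + 4/9z)y_n
  R(z) = (1 + 4/9z)/(1 − 5/9z).

Solve |R(x)|<1 on ℝ⁻.
x=-1.07: |R|=0.3289
x=-2: |R|=0.0526
x=-10: |R|=0.5254
x=-100: |R|=0.7682
θ=5/9≥1/2 ⇒ |1+4/9x|<|1−5/9x| ∀x<0 ⇒ stable on all of ℝ⁻.

unbounded; (−∞, 0).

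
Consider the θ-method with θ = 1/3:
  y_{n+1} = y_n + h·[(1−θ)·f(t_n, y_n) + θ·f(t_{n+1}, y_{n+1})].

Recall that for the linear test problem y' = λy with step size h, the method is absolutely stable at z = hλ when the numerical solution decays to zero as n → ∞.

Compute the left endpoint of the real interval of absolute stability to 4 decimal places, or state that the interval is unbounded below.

left endpoint -6.0000.

With y'=λy (z=hλ):
  y_{n+1} = y_n + z·[2/3·y_n + 1/3·y_{n+1}] ⇒ (1 − 1/3z)y_{n+1} = (1 + 2/3z)y_n
  Hence R(z) = (1 + 2/3z)/(1 − 1/3z).

Find x<0 with |R(x)|<1.
x=-0.89: |R|=0.3136
R=−1: 1+2/3x = −1+1/3x ⇒ -1/3x=2 ⇒ x=2/(-1/3)=-6.0000
Confirm numerically:
  x=-4.077: |R|=0.72827 <1
  x=-3.676: |R|=0.65189 <1
  x=-3.635: |R|=0.64356 <1
  x=-2.606: |R|=0.39458 <1
  x=-6.350: |R|=1.03743 >1
  x=-6.178: |R|=1.01939 >1
So |R|<1 on (-6.0000, 0).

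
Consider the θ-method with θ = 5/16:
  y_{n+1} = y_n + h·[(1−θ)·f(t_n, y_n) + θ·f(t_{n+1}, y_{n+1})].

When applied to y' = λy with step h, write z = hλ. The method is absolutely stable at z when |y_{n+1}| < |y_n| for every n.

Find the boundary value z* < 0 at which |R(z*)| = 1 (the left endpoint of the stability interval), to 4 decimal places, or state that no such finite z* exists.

z* = -5.3333.

Test eqn y'=λy, z=hλ:
  y_{n+1} = y_n + z·[11/16·y_n + 5/16·y_{n+1}] ⇒ (1 − 5/16z)y_{n+1} = (1 + 11/16z)y_n
  so R(z) = (1 + 11/16z)/(1 − 5/16z).

Solve |R(x)|<1 on ℝ⁻.
x=-0.54: |R|=0.5380
R=−1: 1+11/16x = −1+5/16x ⇒ -3/8x=2 ⇒ x=2/(-3/8)=-5.3333
Confirm numerically:
  x=-4.522: |R|=0.87392 <1
  x=-3.012: |R|=0.55158 <1
  x=-2.180: |R|=0.29665 <1
  x=-5.632: |R|=1.04058 >1
  x=-5.598: |R|=1.03610 >1
  x=-5.466: |R|=1.01837 >1
Stable set (-5.3333, 0).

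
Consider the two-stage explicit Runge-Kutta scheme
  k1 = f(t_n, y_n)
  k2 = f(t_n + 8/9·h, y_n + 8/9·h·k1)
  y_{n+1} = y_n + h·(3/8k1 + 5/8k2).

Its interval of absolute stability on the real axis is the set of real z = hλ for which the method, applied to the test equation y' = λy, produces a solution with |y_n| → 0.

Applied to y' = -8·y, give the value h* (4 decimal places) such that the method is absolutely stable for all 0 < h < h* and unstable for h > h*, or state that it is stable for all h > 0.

(-1.8000,0); λ=-8 ⇒ h* = (9/5)/8 = 0.2250.

On y'=λy, z=hλ:
  k1=λy_n ⇒ h·k1=z·y_n;  k2=λ(1+8/9z)y_n ⇒ h·k2=z(1+8/9z)y_n
  y_{n+1}/y_n = 1 + 3/8z + 5/8z(1+8/9z) = 1 + z + 5/9z²
  Hence R(z) = 1 + z + 5/9z².

Need |R(x)|<1, x<0.
x=-0.87: |R|=0.5505
R=1: x+5/9x²=0 ⇒ x=−9/5=-1.8000; min R=1−1/(4·5/9)=0.5500>−1
Confirm numerically:
  x=-1.370: |R|=0.67272 <1
  x=-1.356: |R|=0.66552 <1
  x=-1.036: |R|=0.56028 <1
  x=-2.394: |R|=1.79002 >1
  x=-2.075: |R|=1.31701 >1
  x=-2.066: |R|=1.30531 >1
So |R|<1 on (-1.8000, 0).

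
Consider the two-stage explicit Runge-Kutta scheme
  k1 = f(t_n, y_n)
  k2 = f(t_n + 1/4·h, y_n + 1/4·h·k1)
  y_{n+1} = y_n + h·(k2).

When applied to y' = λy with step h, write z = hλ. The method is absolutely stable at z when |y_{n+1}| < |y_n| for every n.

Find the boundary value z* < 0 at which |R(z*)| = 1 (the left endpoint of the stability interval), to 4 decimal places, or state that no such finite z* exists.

With y'=λy (z=hλ):
  k1=λy_n ⇒ h·k1=z·y_n;  k2=λ(1+1/4z)y_n ⇒ h·k2=z(1+1/4z)y_n
  y_{n+1}/y_n = 1 + z(1+1/4z) = 1 + z + 1/4z²
  R(z) = 1 + z + 1/4z².

Solve |R(x)|<1 on ℝ⁻.
x=-1.14: |R|=0.1849
R=1: x+1/4x²=0 ⇒ x=−4=-4.0000; min R=1−1/(4·1/4)=0.0000>−1
Confirm numerically:
  x=-3.892: |R|=0.89492 <1
  x=-3.467: |R|=0.53802 <1
  x=-3.367: |R|=0.46717 <1
  x=-2.129: |R|=0.00416 <1
  x=-4.598: |R|=1.68740 >1
  x=-4.191: |R|=1.20012 >1
So |R|<1 on (-4.0000, 0).

left endpoint -4.0000.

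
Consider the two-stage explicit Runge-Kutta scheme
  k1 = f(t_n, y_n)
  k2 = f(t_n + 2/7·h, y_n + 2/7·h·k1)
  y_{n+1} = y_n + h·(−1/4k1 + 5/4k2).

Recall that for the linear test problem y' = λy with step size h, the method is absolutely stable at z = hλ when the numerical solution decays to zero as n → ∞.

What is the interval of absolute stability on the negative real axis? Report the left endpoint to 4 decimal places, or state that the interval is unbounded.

(-2.8000, 0).

With y'=λy (z=hλ):
  k1=λy_n ⇒ h·k1=z·y_n;  k2=λ(1+2/7z)y_n ⇒ h·k2=z(1+2/7z)y_n
  y_{n+1}/y_n = 1 − 1/4z + 5/4z(1+2/7z) = 1 + z + 5/14z²
  Hence R(z) = 1 + z + 5/14z².

Find x<0 with |R(x)|<1.
x=-0.86: |R|=0.4041
R=1: x+5/14x²=0 ⇒ x=−14/5=-2.8000; min R=1−1/(4·5/14)=0.3000>−1
Confirm numerically:
  x=-2.412: |R|=0.66577 <1
  x=-1.730: |R|=0.33889 <1
  x=-1.127: |R|=0.32662 <1
  x=-3.321: |R|=1.61794 >1
  x=-3.095: |R|=1.32608 >1
  x=-2.946: |R|=1.15361 >1
Interval (-2.8000, 0).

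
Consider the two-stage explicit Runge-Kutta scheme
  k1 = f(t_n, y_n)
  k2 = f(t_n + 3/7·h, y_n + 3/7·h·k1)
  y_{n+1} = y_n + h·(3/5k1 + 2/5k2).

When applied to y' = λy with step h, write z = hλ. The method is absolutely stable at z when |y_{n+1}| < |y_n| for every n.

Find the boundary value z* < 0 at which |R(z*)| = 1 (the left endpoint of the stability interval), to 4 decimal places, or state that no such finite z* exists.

left endpoint -5.8333.

Set f=λy, z=hλ:
  k1=λy_n ⇒ h·k1=z·y_n;  k2=λ(1+3/7z)y_n ⇒ h·k2=z(1+3/7z)y_n
  y_{n+1}/y_n = 1 + 3/5z + 2/5z(1+3/7z) = 1 + z + 6/35z²
  so R(z) = 1 + z + 6/35z².

Find x<0 with |R(x)|<1.
x=-0.8: |R|=0.3097
R=1: x+6/35x²=0 ⇒ x=−35/6=-5.8333; min R=1−1/(4·6/35)=-0.4583>−1
Confirm numerically:
  x=-5.075: |R|=0.34025 <1
  x=-4.332: |R|=0.11493 <1
  x=-3.857: |R|=0.30675 <1
  x=-6.010: |R|=1.18202 >1
  x=-5.963: |R|=1.13255 >1
  x=-5.926: |R|=1.09414 >1
So |R|<1 on (-5.8333, 0).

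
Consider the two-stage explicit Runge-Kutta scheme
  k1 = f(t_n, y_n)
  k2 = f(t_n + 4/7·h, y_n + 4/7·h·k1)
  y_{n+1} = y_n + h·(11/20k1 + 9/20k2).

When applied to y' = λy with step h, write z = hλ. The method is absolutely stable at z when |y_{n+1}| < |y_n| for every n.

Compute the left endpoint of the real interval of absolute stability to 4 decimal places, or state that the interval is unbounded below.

On y'=λy, z=hλ:
  k1=λy_n ⇒ h·k1=z·y_n;  k2=λ(1+4/7z)y_n ⇒ h·k2=z(1+4/7z)y_n
  y_{n+1}/y_n = 1 + 11/20z + 9/20z(1+4/7z) = 1 + z + 9/35z²
  so R(z) = 1 + z + 9/35z².

Need |R(x)|<1, x<0.
x=-0.47: |R|=0.5868
R=1: x+9/35x²=0 ⇒ x=−35/9=-3.8889; min R=1−1/(4·9/35)=0.0278>−1
Confirm numerically:
  x=-3.488: |R|=0.64044 <1
  x=-3.372: |R|=0.55181 <1
  x=-2.783: |R|=0.20859 <1
  x=-4.459: |R|=1.65369 >1
  x=-4.259: |R|=1.40534 >1
  x=-4.234: |R|=1.37574 >1
Stable set (-3.8889, 0).

left endpoint -3.8889.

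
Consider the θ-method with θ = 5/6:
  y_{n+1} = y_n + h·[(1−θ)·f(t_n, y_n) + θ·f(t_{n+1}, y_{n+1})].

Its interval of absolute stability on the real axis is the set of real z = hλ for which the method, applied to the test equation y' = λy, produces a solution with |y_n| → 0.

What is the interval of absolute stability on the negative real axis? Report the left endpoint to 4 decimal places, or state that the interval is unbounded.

With y'=λy (z=hλ):
  y_{n+1} = y_n + z·[1/6·y_n + 5/6·y_{n+1}] ⇒ (1 − 5/6z)y_{n+1} = (1 + 1/6z)y_n
  ⇒ R(z) = (1 + 1/6z)/(1 − 5/6z).

Find x<0 with |R(x)|<1.
x=-0.56: |R|=0.6182
x=-2: |R|=0.2500
x=-10: |R|=0.0714
x=-100: |R|=0.1858
θ=5/6≥1/2 ⇒ |1+1/6x|<|1−5/6x| ∀x<0 ⇒ interval (−∞,0).

interval (−∞, 0).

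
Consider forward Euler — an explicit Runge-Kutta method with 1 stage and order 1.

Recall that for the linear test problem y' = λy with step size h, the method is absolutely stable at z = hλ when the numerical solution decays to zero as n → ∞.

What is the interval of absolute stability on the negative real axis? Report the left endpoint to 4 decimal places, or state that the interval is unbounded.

z∈(-2.0000,0).

Test eqn y'=λy, z=hλ:
  order 1, 1-stage ⇒ R(z)=1+z
  (e.g. R(-1.12)=-0.12000, |R|=0.12000)

Solve |R(x)|<1 on ℝ⁻.
x=-1.12: |R|=0.1200
|R(-2.07)|=1.0700 |R(-1.61)|=0.6100 |R(-0.61)|=0.3900
Bisect:
  x_lo=-2.7756 |R|=1.7756  x_hi=-0.3262 |R|=0.6738
  mid=-1.55091 |R|=0.55091 →hi
  mid=-2.16325 |R|=1.16325 →lo
  mid=-1.85708 |R|=0.85708 →hi
  mid=-2.01016 |R|=1.01016 →lo
  mid=-1.93362 |R|=0.93362 →hi
  mid=-1.97189 |R|=0.97189 →hi
  mid=-1.99103 |R|=0.99103 →hi
  mid=-2.00060 |R|=1.00060 →lo
  mid=-1.99581 |R|=0.99581 →hi
  ...
  [-2.00015,-2.00000] ⇒ x*=-2.0000
Stable set (-2.0000, 0).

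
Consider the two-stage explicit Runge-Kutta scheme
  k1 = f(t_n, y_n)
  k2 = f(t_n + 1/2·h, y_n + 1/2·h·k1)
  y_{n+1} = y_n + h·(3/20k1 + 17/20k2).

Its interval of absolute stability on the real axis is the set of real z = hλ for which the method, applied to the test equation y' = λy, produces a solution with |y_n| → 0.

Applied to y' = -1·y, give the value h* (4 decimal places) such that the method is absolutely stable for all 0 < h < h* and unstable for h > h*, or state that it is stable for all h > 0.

(-2.3529,0); λ=-1 ⇒ h* = (40/17)/1 = 2.3529.

On y'=λy, z=hλ:
  k1=λy_n ⇒ h·k1=z·y_n;  k2=λ(1+1/2z)y_n ⇒ h·k2=z(1+1/2z)y_n
  y_{n+1}/y_n = 1 + 3/20z + 17/20z(1+1/2z) = 1 + z + 17/40z²
  so R(z) = 1 + z + 17/40z².

Boundary: |R(x)|=1, x<0.
x=-1.51: |R|=0.4590
R=1: x+17/40x²=0 ⇒ x=−40/17=-2.3529; min R=1−1/(4·17/40)=0.4118>−1
Confirm numerically:
  x=-1.460: |R|=0.44593 <1
  x=-1.427: |R|=0.43844 <1
  x=-1.050: |R|=0.41856 <1
  x=-2.608: |R|=1.28271 >1
  x=-2.488: |R|=1.14281 >1
Interval (-2.3529, 0).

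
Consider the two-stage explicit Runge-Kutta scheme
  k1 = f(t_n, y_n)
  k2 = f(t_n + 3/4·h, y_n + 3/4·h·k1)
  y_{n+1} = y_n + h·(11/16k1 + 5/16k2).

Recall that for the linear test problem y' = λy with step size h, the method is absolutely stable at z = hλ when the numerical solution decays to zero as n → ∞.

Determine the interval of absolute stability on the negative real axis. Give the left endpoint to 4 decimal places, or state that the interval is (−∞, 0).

(-4.2667, 0).

With y'=λy (z=hλ):
  k1=λy_n ⇒ h·k1=z·y_n;  k2=λ(1+3/4z)y_n ⇒ h·k2=z(1+3/4z)y_n
  y_{n+1}/y_n = 1 + 11/16z + 5/16z(1+3/4z) = 1 + z + 15/64z²
  ⇒ R(z) = 1 + z + 15/64z².

Solve |R(x)|<1 on ℝ⁻.
x=-1.63: |R|=0.0073
R=1: x+15/64x²=0 ⇒ x=−64/15=-4.2667; min R=1−1/(4·15/64)=-0.0667>−1
Confirm numerically:
  x=-3.325: |R|=0.26616 <1
  x=-3.119: |R|=0.16104 <1
  x=-2.696: |R|=0.00754 <1
  x=-2.513: |R|=0.03288 <1
  x=-4.846: |R|=1.65800 >1
  x=-4.829: |R|=1.63645 >1
Interval (-4.2667, 0).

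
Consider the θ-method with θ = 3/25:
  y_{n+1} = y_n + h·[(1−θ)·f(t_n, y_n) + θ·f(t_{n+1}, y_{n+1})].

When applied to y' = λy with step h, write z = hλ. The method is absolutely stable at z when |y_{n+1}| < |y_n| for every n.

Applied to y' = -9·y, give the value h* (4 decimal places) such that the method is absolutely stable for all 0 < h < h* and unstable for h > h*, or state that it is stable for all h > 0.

On y'=λy, z=hλ:
  y_{n+1} = y_n + z·[22/25·y_n + 3/25·y_{n+1}] ⇒ (1 − 3/25z)y_{n+1} = (1 + 22/25z)y_n
  so R(z) = (1 + 22/25z)/(1 − 3/25z).

Solve |R(x)|<1 on ℝ⁻.
x=-0.65: |R|=0.3970
R=−1: 1+22/25x = −1+3/25x ⇒ -19/25x=2 ⇒ x=2/(-19/25)=-2.6316
Confirm numerically:
  x=-2.416: |R|=0.87298 <1
  x=-1.475: |R|=0.25319 <1
  x=-1.367: |R|=0.17436 <1
  x=-1.135: |R|=0.00106 <1
  x=-2.759: |R|=1.07275 >1
  x=-2.715: |R|=1.04782 >1
  x=-2.704: |R|=1.04156 >1
Interval (-2.6316, 0).

(-2.6316,0); λ=-9 ⇒ h* = (50/19)/9 = 0.2924.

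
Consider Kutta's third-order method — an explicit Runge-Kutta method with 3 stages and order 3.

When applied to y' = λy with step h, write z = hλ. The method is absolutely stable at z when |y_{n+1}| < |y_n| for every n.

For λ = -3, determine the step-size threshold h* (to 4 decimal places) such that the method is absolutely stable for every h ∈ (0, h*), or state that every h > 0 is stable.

With y'=λy (z=hλ):
  order 3, 3-stage ⇒ R(z)=1+z+z^2/2+z^3/6
  (e.g. R(-1.66)=-0.04458, |R|=0.04458)

Boundary: |R(x)|=1, x<0.
x=-1.66: |R|=0.0446
|R(-2.76)|=1.4553 |R(-2.62)|=1.1853 |R(-1.37)|=0.1399
Bisect:
  x_lo=-3.1411 |R|=2.3731  x_hi=-0.2095 |R|=0.8109
  mid=-1.67527 |R|=0.05562 →hi
  mid=-2.40817 |R|=0.83614 →hi
  mid=-2.77462 |R|=1.48544 →lo
  mid=-2.59140 |R|=1.13408 →lo
  mid=-2.49978 |R|=0.97881 →hi
  mid=-2.54559 |R|=1.05482 →lo
  mid=-2.52269 |R|=1.01642 →lo
  ...
  [-2.51285,-2.51267] ⇒ x*=-2.5127
Stable set (-2.5127, 0).

(-2.5127,0); λ=-3 ⇒ h* = 0.8376.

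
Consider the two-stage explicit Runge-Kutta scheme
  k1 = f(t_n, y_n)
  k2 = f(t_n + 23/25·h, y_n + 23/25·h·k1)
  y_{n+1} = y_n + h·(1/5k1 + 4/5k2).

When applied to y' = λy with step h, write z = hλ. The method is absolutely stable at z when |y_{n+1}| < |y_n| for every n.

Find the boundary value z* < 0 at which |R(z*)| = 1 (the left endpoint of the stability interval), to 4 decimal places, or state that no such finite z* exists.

z* = -1.3587.

Set f=λy, z=hλ:
  k1=λy_n ⇒ h·k1=z·y_n;  k2=λ(1+23/25z)y_n ⇒ h·k2=z(1+23/25z)y_n
  y_{n+1}/y_n = 1 + 1/5z + 4/5z(1+23/25z) = 1 + z + 92/125z²
  ⇒ R(z) = 1 + z + 92/125z².

Solve |R(x)|<1 on ℝ⁻.
x=-0.49: |R|=0.6867
R=1: x+92/125x²=0 ⇒ x=−125/92=-1.3587; min R=1−1/(4·92/125)=0.6603>−1
Confirm numerically:
  x=-1.245: |R|=0.89582 <1
  x=-1.094: |R|=0.78687 <1
  x=-0.996: |R|=0.73412 <1
  x=-1.808: |R|=1.59788 >1
  x=-1.709: |R|=1.44062 >1
Interval (-1.3587, 0).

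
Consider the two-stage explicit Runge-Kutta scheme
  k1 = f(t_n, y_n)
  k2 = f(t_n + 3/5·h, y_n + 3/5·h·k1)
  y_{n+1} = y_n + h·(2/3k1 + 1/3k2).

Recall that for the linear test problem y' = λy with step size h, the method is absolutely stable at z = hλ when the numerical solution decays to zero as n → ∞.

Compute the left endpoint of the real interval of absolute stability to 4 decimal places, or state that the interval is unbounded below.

With y'=λy (z=hλ):
  k1=λy_n ⇒ h·k1=z·y_n;  k2=λ(1+3/5z)y_n ⇒ h·k2=z(1+3/5z)y_n
  y_{n+1}/y_n = 1 + 2/3z + 1/3z(1+3/5z) = 1 + z + 1/5z²
  R(z) = 1 + z + 1/5z².

Need |R(x)|<1, x<0.
x=-0.38: |R|=0.6489
R=1: x+1/5x²=0 ⇒ x=−5=-5.0000; min R=1−1/(4·1/5)=-0.2500>−1
Confirm numerically:
  x=-4.285: |R|=0.38725 <1
  x=-3.032: |R|=0.19340 <1
  x=-2.964: |R|=0.20694 <1
  x=-5.511: |R|=1.56322 >1
  x=-5.466: |R|=1.50943 >1
  x=-5.368: |R|=1.39508 >1
Interval (-5.0000, 0).

z* = -5.0000.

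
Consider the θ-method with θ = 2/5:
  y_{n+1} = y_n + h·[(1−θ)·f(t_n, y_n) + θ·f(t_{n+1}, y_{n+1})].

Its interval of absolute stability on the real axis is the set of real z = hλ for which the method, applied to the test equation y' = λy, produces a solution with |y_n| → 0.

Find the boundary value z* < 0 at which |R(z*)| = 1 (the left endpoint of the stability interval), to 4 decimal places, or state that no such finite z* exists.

left endpoint -10.0000.

Test eqn y'=λy, z=hλ:
  y_{n+1} = y_n + z·[3/5·y_n + 2/5·y_{n+1}] ⇒ (1 − 2/5z)y_{n+1} = (1 + 3/5z)y_n
  so R(z) = (1 + 3/5z)/(1 − 2/5z).

Solve |R(x)|<1 on ℝ⁻.
x=-1.43: |R|=0.0903
R=−1: 1+3/5x = −1+2/5x ⇒ -1/5x=2 ⇒ x=2/(-1/5)=-10.0000
Confirm numerically:
  x=-6.646: |R|=0.81664 <1
  x=-5.246: |R|=0.69313 <1
  x=-4.515: |R|=0.60905 <1
  x=-4.473: |R|=0.60369 <1
  x=-10.453: |R|=1.01749 >1
  x=-10.097: |R|=1.00385 >1
So |R|<1 on (-10.0000, 0).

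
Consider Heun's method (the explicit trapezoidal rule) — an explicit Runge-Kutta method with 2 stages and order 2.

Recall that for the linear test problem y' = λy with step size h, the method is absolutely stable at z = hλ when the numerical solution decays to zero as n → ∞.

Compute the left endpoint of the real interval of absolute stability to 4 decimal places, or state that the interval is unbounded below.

Set f=λy, z=hλ:
  order 2, 2-stage ⇒ R(z)=1+z+z^2/2
  (e.g. R(-0.35)=0.71125, |R|=0.71125)

Boundary: |R(x)|=1, x<0.
x=-0.35: |R|=0.7113
|R(-1.85)|=0.8613 |R(-1.42)|=0.5882 |R(-0.85)|=0.5112
Bisect:
  x_lo=-2.7765 |R|=2.0779  x_hi=-0.1024 |R|=0.9028
  mid=-1.43945 |R|=0.59656 →hi
  mid=-2.10796 |R|=1.11379 →lo
  mid=-1.77371 |R|=0.79931 →hi
  mid=-1.94083 |R|=0.94258 →hi
  mid=-2.02440 |R|=1.02470 →lo
  mid=-1.98262 |R|=0.98277 →hi
  mid=-2.00351 |R|=1.00351 →lo
  mid=-1.99306 |R|=0.99309 →hi
  mid=-1.99828 |R|=0.99829 →hi
  mid=-2.00090 |R|=1.00090 →lo
  ...
  [-2.00008,-1.99992] ⇒ x*=-2.0000
So |R|<1 on (-2.0000, 0).

left endpoint -2.0000.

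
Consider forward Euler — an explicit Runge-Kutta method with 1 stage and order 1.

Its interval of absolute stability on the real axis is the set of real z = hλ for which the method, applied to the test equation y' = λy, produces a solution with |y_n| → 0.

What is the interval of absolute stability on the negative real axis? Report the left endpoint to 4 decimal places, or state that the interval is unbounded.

z∈(-2.0000,0).

Test eqn y'=λy, z=hλ:
  order 1, 1-stage ⇒ R(z)=1+z
  (e.g. R(-0.38)=0.62000, |R|=0.62000)

Find x<0 with |R(x)|<1.
x=-0.38: |R|=0.6200
|R(-2.25)|=1.2500 |R(-1.7)|=0.7000 |R(-0.57)|=0.4300
Bisect:
  x_lo=-2.7462 |R|=1.7462  x_hi=-0.2729 |R|=0.7271
  mid=-1.50955 |R|=0.50955 →hi
  mid=-2.12790 |R|=1.12790 →lo
  mid=-1.81872 |R|=0.81872 →hi
  mid=-1.97331 |R|=0.97331 →hi
  mid=-2.05060 |R|=1.05060 →lo
  mid=-2.01196 |R|=1.01196 →lo
  mid=-1.99263 |R|=0.99263 →hi
  mid=-2.00230 |R|=1.00230 →lo
  mid=-1.99746 |R|=0.99746 →hi
  ...
  [-2.00003,-1.99988] ⇒ x*=-2.0000
So |R|<1 on (-2.0000, 0).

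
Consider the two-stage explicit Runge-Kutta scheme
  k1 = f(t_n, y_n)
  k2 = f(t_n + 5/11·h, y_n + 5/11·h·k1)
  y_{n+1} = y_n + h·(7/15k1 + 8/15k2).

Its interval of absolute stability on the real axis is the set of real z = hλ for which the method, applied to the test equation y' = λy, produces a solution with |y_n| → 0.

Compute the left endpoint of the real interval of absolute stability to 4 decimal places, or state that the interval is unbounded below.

On y'=λy, z=hλ:
  k1=λy_n ⇒ h·k1=z·y_n;  k2=λ(1+5/11z)y_n ⇒ h·k2=z(1+5/11z)y_n
  y_{n+1}/y_n = 1 + 7/15z + 8/15z(1+5/11z) = 1 + z + 8/33z²
  ⇒ R(z) = 1 + z + 8/33z².

Boundary: |R(x)|=1, x<0.
x=-1.46: |R|=0.0568
R=1: x+8/33x²=0 ⇒ x=−33/8=-4.1250; min R=1−1/(4·8/33)=-0.0312>−1
Confirm numerically:
  x=-4.099: |R|=0.97416 <1
  x=-3.012: |R|=0.18731 <1
  x=-1.868: |R|=0.02208 <1
  x=-4.639: |R|=1.57805 >1
  x=-4.362: |R|=1.25062 >1
Interval (-4.1250, 0).

z* = -4.1250.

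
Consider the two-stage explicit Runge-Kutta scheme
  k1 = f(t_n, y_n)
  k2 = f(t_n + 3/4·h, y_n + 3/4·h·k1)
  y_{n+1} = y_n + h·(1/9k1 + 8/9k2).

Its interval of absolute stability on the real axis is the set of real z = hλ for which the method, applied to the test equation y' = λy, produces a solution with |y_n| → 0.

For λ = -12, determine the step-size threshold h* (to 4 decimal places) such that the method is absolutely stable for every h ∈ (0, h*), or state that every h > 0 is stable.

(-1.5000,0); λ=-12 ⇒ h* = (3/2)/12 = 0.1250.

With y'=λy (z=hλ):
  k1=λy_n ⇒ h·k1=z·y_n;  k2=λ(1+3/4z)y_n ⇒ h·k2=z(1+3/4z)y_n
  y_{n+1}/y_n = 1 + 1/9z + 8/9z(1+3/4z) = 1 + z + 2/3z²
  ⇒ R(z) = 1 + z + 2/3z².

Find x<0 with |R(x)|<1.
x=-1.52: |R|=1.0203
R=1: x+2/3x²=0 ⇒ x=−3/2=-1.5000; min R=1−1/(4·2/3)=0.6250>−1
Confirm numerically:
  x=-1.165: |R|=0.73982 <1
  x=-0.974: |R|=0.65845 <1
  x=-0.811: |R|=0.62748 <1
  x=-2.032: |R|=1.72068 >1
  x=-1.700: |R|=1.22667 >1
Stable set (-1.5000, 0).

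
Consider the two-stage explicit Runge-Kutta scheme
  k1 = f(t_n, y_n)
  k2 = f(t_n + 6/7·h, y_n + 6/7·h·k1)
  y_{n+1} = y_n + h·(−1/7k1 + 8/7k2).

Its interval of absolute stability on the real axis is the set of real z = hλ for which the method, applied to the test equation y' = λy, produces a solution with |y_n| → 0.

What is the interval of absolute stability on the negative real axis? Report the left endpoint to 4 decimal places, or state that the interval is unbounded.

With y'=λy (z=hλ):
  k1=λy_n ⇒ h·k1=z·y_n;  k2=λ(1+6/7z)y_n ⇒ h·k2=z(1+6/7z)y_n
  y_{n+1}/y_n = 1 − 1/7z + 8/7z(1+6/7z) = 1 + z + 48/49z²
  so R(z) = 1 + z + 48/49z².

Need |R(x)|<1, x<0.
x=-1.33: |R|=1.4028
R=1: x+48/49x²=0 ⇒ x=−49/48=-1.0208; min R=1−1/(4·48/49)=0.7448>−1
Confirm numerically:
  x=-0.731: |R|=0.79246 <1
  x=-0.676: |R|=0.77165 <1
  x=-0.540: |R|=0.74565 <1
  x=-1.464: |R|=1.63556 >1
  x=-1.321: |R|=1.38843 >1
Interval (-1.0208, 0).

z∈(-1.0208,0).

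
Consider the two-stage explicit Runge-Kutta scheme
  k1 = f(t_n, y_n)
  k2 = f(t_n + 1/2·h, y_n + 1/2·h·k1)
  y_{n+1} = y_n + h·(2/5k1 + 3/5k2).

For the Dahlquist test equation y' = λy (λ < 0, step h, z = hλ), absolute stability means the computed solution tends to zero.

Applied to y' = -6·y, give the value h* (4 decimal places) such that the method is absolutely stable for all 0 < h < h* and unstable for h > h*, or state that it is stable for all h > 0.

With y'=λy (z=hλ):
  k1=λy_n ⇒ h·k1=z·y_n;  k2=λ(1+1/2z)y_n ⇒ h·k2=z(1+1/2z)y_n
  y_{n+1}/y_n = 1 + 2/5z + 3/5z(1+1/2z) = 1 + z + 3/10z²
  so R(z) = 1 + z + 3/10z².

Solve |R(x)|<1 on ℝ⁻.
x=-1.78: |R|=0.1705
R=1: x+3/10x²=0 ⇒ x=−10/3=-3.3333; min R=1−1/(4·3/10)=0.1667>−1
Confirm numerically:
  x=-3.053: |R|=0.74324 <1
  x=-2.235: |R|=0.26357 <1
  x=-1.956: |R|=0.19178 <1
  x=-1.469: |R|=0.17839 <1
  x=-3.888: |R|=1.64696 >1
  x=-3.511: |R|=1.18714 >1
  x=-3.405: |R|=1.07321 >1
So |R|<1 on (-3.3333, 0).

(-3.3333,0); λ=-6 ⇒ h* = (10/3)/6 = 0.5556.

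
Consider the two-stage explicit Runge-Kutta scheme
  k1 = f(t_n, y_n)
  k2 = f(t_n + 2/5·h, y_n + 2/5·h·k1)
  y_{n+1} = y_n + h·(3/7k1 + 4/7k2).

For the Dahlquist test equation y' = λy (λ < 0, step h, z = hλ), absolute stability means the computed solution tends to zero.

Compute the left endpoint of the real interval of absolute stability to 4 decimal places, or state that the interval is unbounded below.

left endpoint -4.3750.

On y'=λy, z=hλ:
  k1=λy_n ⇒ h·k1=z·y_n;  k2=λ(1+2/5z)y_n ⇒ h·k2=z(1+2/5z)y_n
  y_{n+1}/y_n = 1 + 3/7z + 4/7z(1+2/5z) = 1 + z + 8/35z²
  so R(z) = 1 + z + 8/35z².

Need |R(x)|<1, x<0.
x=-0.97: |R|=0.2451
R=1: x+8/35x²=0 ⇒ x=−35/8=-4.3750; min R=1−1/(4·8/35)=-0.0938>−1
Confirm numerically:
  x=-4.319: |R|=0.94472 <1
  x=-2.957: |R|=0.04159 <1
  x=-2.746: |R|=0.02245 <1
  x=-4.532: |R|=1.16263 >1
  x=-4.458: |R|=1.08457 >1
  x=-4.409: |R|=1.03426 >1
Stable set (-4.3750, 0).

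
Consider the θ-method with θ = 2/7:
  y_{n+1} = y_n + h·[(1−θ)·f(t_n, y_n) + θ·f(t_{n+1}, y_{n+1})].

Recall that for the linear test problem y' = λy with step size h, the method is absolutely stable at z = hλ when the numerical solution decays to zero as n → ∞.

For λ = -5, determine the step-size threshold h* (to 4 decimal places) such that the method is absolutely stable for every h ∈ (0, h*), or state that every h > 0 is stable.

On y'=λy, z=hλ:
  y_{n+1} = y_n + z·[5/7·y_n + 2/7·y_{n+1}] ⇒ (1 − 2/7z)y_{n+1} = (1 + 5/7z)y_n
  so R(z) = (1 + 5/7z)/(1 − 2/7z).

Need |R(x)|<1, x<0.
x=-0.66: |R|=0.4447
R=−1: 1+5/7x = −1+2/7x ⇒ -3/7x=2 ⇒ x=2/(-3/7)=-4.6667
Confirm numerically:
  x=-3.255: |R|=0.68653 <1
  x=-2.752: |R|=0.54063 <1
  x=-1.901: |R|=0.23190 <1
  x=-4.991: |R|=1.05730 >1
  x=-4.972: |R|=1.05406 >1
  x=-4.767: |R|=1.01820 >1
So |R|<1 on (-4.6667, 0).

(-4.6667,0); λ=-5 ⇒ h* = (14/3)/5 = 0.9333.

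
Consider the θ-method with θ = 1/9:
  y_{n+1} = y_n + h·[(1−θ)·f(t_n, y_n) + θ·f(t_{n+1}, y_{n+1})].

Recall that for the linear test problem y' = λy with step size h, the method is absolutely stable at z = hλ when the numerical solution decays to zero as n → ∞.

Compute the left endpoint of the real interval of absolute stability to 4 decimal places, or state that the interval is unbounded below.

With y'=λy (z=hλ):
  y_{n+1} = y_n + z·[8/9·y_n + 1/9·y_{n+1}] ⇒ (1 − 1/9z)y_{n+1} = (1 + 8/9z)y_n
  R(z) = (1 + 8/9z)/(1 − 1/9z).

Solve |R(x)|<1 on ℝ⁻.
x=-1.79: |R|=0.4930
R=−1: 1+8/9x = −1+1/9x ⇒ -7/9x=2 ⇒ x=2/(-7/9)=-2.5714
Confirm numerically:
  x=-2.412: |R|=0.90221 <1
  x=-1.813: |R|=0.50902 <1
  x=-1.747: |R|=0.46301 <1
  x=-2.995: |R|=1.24719 >1
  x=-2.913: |R|=1.20071 >1
  x=-2.839: |R|=1.15821 >1
Stable set (-2.5714, 0).

left endpoint -2.5714.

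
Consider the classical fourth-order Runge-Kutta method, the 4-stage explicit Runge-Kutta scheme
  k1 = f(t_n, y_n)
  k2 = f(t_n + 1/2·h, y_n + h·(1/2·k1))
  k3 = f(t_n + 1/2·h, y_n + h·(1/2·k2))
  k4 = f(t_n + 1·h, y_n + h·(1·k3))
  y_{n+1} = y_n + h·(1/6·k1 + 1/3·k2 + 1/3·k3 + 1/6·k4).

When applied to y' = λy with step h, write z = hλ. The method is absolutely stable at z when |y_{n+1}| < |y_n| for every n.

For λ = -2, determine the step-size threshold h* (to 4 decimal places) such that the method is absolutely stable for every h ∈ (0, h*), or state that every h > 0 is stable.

(-2.7853,0); λ=-2 ⇒ h* = 1.3926.

With y'=λy (z=hλ):
  order 4, 4-stage ⇒ R(z)=1+z+z^2/2+z^3/6+z^4/24
  (e.g. R(-1.63)=0.27079, |R|=0.27079)

Solve |R(x)|<1 on ℝ⁻.
x=-1.63: |R|=0.2708
|R(-1.78)|=0.2825 |R(-1.08)|=0.3499 |R(-0.8)|=0.4517
Bisect:
  x_lo=-3.3654 |R|=2.2897  x_hi=-0.1760 |R|=0.8386
  mid=-1.77072 |R|=0.28130 →hi
  mid=-2.56807 |R|=0.71893 →hi
  mid=-2.96674 |R|=1.30985 →lo
  mid=-2.76740 |R|=0.97336 →hi
  mid=-2.86707 |R|=1.13046 →lo
  mid=-2.81724 |R|=1.04924 →lo
  mid=-2.79232 |R|=1.01065 →lo
  mid=-2.77986 |R|=0.99184 →hi
  mid=-2.78609 |R|=1.00121 →lo
  ...
  [-2.78531,-2.78512] ⇒ x*=-2.7853
Stable set (-2.7853, 0).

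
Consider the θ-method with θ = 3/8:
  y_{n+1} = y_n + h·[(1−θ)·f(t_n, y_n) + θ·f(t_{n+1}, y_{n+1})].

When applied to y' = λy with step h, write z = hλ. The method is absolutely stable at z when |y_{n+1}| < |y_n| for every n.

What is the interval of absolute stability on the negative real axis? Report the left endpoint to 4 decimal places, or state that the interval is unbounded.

(-8.0000, 0).

With y'=λy (z=hλ):
  y_{n+1} = y_n + z·[5/8·y_n + 3/8·y_{n+1}] ⇒ (1 − 3/8z)y_{n+1} = (1 + 5/8z)y_n
  ⇒ R(z) = (1 + 5/8z)/(1 − 3/8z).

Find x<0 with |R(x)|<1.
x=-0.93: |R|=0.3105
R=−1: 1+5/8x = −1+3/8x ⇒ -1/4x=2 ⇒ x=2/(-1/4)=-8.0000
Confirm numerically:
  x=-6.869: |R|=0.92093 <1
  x=-6.647: |R|=0.90315 <1
  x=-5.065: |R|=0.74693 <1
  x=-3.895: |R|=0.58293 <1
  x=-8.266: |R|=1.01622 >1
  x=-8.083: |R|=1.00515 >1
Interval (-8.0000, 0).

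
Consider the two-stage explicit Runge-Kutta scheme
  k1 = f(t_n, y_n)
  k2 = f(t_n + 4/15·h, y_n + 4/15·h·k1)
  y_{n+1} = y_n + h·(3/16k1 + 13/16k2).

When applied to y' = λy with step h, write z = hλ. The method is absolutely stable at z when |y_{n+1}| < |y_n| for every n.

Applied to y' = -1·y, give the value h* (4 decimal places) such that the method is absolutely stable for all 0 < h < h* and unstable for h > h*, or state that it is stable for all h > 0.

Set f=λy, z=hλ:
  k1=λy_n ⇒ h·k1=z·y_n;  k2=λ(1+4/15z)y_n ⇒ h·k2=z(1+4/15z)y_n
  y_{n+1}/y_n = 1 + 3/16z + 13/16z(1+4/15z) = 1 + z + 13/60z²
  R(z) = 1 + z + 13/60z².

Solve |R(x)|<1 on ℝ⁻.
x=-1.57: |R|=0.0359
R=1: x+13/60x²=0 ⇒ x=−60/13=-4.6154; min R=1−1/(4·13/60)=-0.1538>−1
Confirm numerically:
  x=-3.414: |R|=0.11134 <1
  x=-3.309: |R|=0.06339 <1
  x=-2.298: |R|=0.15383 <1
  x=-5.066: |R|=1.49461 >1
  x=-5.027: |R|=1.44832 >1
Stable set (-4.6154, 0).

(-4.6154,0); λ=-1 ⇒ h* = (60/13)/1 = 4.6154.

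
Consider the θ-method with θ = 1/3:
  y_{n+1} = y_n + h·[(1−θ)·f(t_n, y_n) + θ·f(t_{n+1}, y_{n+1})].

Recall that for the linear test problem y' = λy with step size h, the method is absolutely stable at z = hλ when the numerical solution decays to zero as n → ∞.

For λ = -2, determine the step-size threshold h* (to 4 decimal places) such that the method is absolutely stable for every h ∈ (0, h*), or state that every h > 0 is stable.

(-6.0000,0); λ=-2 ⇒ h* = (6)/2 = 3.0000.

Test eqn y'=λy, z=hλ:
  y_{n+1} = y_n + z·[2/3·y_n + 1/3·y_{n+1}] ⇒ (1 − 1/3z)y_{n+1} = (1 + 2/3z)y_n
  so R(z) = (1 + 2/3z)/(1 − 1/3z).

Boundary: |R(x)|=1, x<0.
x=-1.02: |R|=0.2388
R=−1: 1+2/3x = −1+1/3x ⇒ -1/3x=2 ⇒ x=2/(-1/3)=-6.0000
Confirm numerically:
  x=-5.739: |R|=0.97013 <1
  x=-3.702: |R|=0.65712 <1
  x=-2.439: |R|=0.34528 <1
  x=-6.410: |R|=1.04357 >1
  x=-6.279: |R|=1.03007 >1
  x=-6.070: |R|=1.00772 >1
Interval (-6.0000, 0).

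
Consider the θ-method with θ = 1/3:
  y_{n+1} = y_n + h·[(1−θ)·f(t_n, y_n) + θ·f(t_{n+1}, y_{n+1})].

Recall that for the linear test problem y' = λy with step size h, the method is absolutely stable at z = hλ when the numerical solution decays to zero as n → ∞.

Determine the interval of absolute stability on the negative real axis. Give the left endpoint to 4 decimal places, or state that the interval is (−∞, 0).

With y'=λy (z=hλ):
  y_{n+1} = y_n + z·[2/3·y_n + 1/3·y_{n+1}] ⇒ (1 − 1/3z)y_{n+1} = (1 + 2/3z)y_n
  Hence R(z) = (1 + 2/3z)/(1 − 1/3z).

Need |R(x)|<1, x<0.
x=-0.41: |R|=0.6393
R=−1: 1+2/3x = −1+1/3x ⇒ -1/3x=2 ⇒ x=2/(-1/3)=-6.0000
Confirm numerically:
  x=-5.207: |R|=0.90338 <1
  x=-4.229: |R|=0.75501 <1
  x=-3.904: |R|=0.69641 <1
  x=-3.427: |R|=0.59966 <1
  x=-6.479: |R|=1.05053 >1
  x=-6.363: |R|=1.03877 >1
  x=-6.034: |R|=1.00376 >1
Interval (-6.0000, 0).

z∈(-6.0000,0).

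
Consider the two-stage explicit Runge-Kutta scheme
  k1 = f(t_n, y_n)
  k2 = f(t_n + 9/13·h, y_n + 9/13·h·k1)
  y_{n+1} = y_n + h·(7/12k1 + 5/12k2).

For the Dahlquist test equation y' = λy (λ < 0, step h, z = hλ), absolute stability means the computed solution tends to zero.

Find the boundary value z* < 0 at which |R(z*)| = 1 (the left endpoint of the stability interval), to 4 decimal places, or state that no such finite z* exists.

left endpoint -3.4667.

With y'=λy (z=hλ):
  k1=λy_n ⇒ h·k1=z·y_n;  k2=λ(1+9/13z)y_n ⇒ h·k2=z(1+9/13z)y_n
  y_{n+1}/y_n = 1 + 7/12z + 5/12z(1+9/13z) = 1 + z + 15/52z²
  Hence R(z) = 1 + z + 15/52z².

Solve |R(x)|<1 on ℝ⁻.
x=-0.88: |R|=0.3434
R=1: x+15/52x²=0 ⇒ x=−52/15=-3.4667; min R=1−1/(4·15/52)=0.1333>−1
Confirm numerically:
  x=-3.294: |R|=0.83593 <1
  x=-3.271: |R|=0.81538 <1
  x=-2.811: |R|=0.46834 <1
  x=-3.592: |R|=1.12986 >1
  x=-3.563: |R|=1.09901 >1
So |R|<1 on (-3.4667, 0).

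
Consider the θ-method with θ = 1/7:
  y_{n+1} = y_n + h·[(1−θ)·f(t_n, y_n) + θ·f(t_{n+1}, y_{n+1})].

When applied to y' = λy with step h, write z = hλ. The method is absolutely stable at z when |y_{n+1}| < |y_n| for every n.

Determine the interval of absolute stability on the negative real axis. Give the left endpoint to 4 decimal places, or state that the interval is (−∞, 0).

z∈(-2.8000,0).

Set f=λy, z=hλ:
  y_{n+1} = y_n + z·[6/7·y_n + 1/7·y_{n+1}] ⇒ (1 − 1/7z)y_{n+1} = (1 + 6/7z)y_n
  R(z) = (1 + 6/7z)/(1 − 1/7z).

Need |R(x)|<1, x<0.
x=-0.89: |R|=0.2104
R=−1: 1+6/7x = −1+1/7x ⇒ -5/7x=2 ⇒ x=2/(-5/7)=-2.8000
Confirm numerically:
  x=-2.750: |R|=0.97436 <1
  x=-2.597: |R|=0.89424 <1
  x=-1.536: |R|=0.25961 <1
  x=-3.236: |R|=1.21297 >1
  x=-3.165: |R|=1.17954 >1
Interval (-2.8000, 0).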